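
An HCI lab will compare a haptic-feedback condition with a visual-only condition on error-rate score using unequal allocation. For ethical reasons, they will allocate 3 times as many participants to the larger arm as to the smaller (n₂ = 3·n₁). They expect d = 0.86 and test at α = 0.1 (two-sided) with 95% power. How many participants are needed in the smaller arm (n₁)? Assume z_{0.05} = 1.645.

With allocation ratio k = n₂/n₁ = 3, Var(x̄₁−x̄₂) = σ²(1/n₁ + 1/(k·n₁)) = σ²·(k+1)/(k·n₁).
So n₁ = (1 + 1/k)·((z_{α/2} + z_β)/d)² = 1.333 × (3.290/0.86)².
n₁ = 1.333 × 14.64 = 19.5.
Round up: n₁ = 20, giving n₂ = 3 × 20 = 60.

n₁ = 20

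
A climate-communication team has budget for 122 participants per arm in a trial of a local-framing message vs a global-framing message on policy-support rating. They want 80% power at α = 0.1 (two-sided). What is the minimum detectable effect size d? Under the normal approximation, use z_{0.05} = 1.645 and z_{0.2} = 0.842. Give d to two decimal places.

For two independent groups of n = 122 each: d_min = (z_{α/2} + z_β)·√(2/n).
z-sum = 1.645 + 0.842 = 2.487.
d_min = 2.487 × √(2/122) = 2.487 × 0.1280 = 0.318.

d_min ≈ 0.32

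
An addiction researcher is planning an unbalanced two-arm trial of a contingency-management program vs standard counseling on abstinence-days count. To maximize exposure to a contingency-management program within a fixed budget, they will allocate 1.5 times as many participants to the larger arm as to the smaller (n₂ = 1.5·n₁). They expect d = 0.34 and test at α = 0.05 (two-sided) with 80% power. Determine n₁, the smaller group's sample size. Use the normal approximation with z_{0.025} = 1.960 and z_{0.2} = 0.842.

With allocation ratio k = n₂/n₁ = 1.5, Var(x̄₁−x̄₂) = σ²(1/n₁ + 1/(k·n₁)) = σ²·(k+1)/(k·n₁).
So n₁ = (1 + 1/k)·((z_{α/2} + z_β)/d)² = 1.667 × (2.802/0.34)².
n₁ = 1.667 × 67.92 = 113.2.
Round up: n₁ = 114, giving n₂ = 1.5 × 114 = 171.

n₁ = 114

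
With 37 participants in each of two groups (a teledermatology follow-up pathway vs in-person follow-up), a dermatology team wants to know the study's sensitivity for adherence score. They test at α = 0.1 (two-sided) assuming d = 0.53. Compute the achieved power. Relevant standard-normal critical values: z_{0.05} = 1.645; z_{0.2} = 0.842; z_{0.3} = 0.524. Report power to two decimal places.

For two equal groups, power = Φ(d·√(n/2) − z_{α/2}).
d·√(n/2) = 0.53 × √(37/2) = 0.53 × 4.301 = 2.280.
z_β = 2.280 − 1.645 = 0.635.
Power = Φ(0.635) = 0.737.

power ≈ 0.74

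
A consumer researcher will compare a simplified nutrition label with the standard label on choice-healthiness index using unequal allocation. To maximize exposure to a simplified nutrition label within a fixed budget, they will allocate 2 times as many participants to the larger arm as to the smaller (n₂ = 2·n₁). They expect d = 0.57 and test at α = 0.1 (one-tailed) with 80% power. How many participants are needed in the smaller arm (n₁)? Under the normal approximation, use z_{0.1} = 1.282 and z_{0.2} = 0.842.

With allocation ratio k = n₂/n₁ = 2, Var(x̄₁−x̄₂) = σ²(1/n₁ + 1/(k·n₁)) = σ²·(k+1)/(k·n₁).
So n₁ = (1 + 1/k)·((z_{α} + z_β)/d)² = 1.500 × (2.124/0.57)².
n₁ = 1.500 × 13.89 = 20.8.
Round up: n₁ = 21, giving n₂ = 2 × 21 = 42.

n₁ = 21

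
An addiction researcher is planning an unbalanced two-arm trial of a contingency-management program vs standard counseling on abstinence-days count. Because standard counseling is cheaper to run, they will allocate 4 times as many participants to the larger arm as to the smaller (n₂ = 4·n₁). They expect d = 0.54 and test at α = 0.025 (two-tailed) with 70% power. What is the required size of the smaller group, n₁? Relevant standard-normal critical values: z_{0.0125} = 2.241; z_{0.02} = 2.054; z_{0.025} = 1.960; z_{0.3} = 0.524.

With allocation ratio k = n₂/n₁ = 4, Var(x̄₁−x̄₂) = σ²(1/n₁ + 1/(k·n₁)) = σ²·(k+1)/(k·n₁).
So n₁ = (1 + 1/k)·((z_{α/2} + z_β)/d)² = 1.250 × (2.765/0.54)².
n₁ = 1.250 × 26.22 = 32.8.
Round up: n₁ = 33, giving n₂ = 4 × 33 = 132.

n₁ = 33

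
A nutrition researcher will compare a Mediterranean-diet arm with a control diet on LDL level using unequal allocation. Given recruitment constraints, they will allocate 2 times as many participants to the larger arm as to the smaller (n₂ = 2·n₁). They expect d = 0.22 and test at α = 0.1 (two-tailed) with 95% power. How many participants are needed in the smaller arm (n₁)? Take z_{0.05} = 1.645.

n₁ = 336

With allocation ratio k = n₂/n₁ = 2, Var(x̄₁−x̄₂) = σ²(1/n₁ + 1/(k·n₁)) = σ²·(k+1)/(k·n₁).
So n₁ = (1 + 1/k)·((z_{α/2} + z_β)/d)² = 1.500 × (3.290/0.22)².
n₁ = 1.500 × 223.64 = 335.5.
Round up: n₁ = 336, giving n₂ = 2 × 336 = 672.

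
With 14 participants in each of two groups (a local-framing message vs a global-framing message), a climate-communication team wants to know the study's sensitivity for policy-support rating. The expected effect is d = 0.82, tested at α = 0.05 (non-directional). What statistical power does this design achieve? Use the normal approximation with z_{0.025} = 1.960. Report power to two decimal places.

For two equal groups, power = Φ(d·√(n/2) − z_{α/2}).
d·√(n/2) = 0.82 × √(14/2) = 0.82 × 2.646 = 2.170.
z_β = 2.170 − 1.960 = 0.210.
Power = Φ(0.210) = 0.583.

power ≈ 0.58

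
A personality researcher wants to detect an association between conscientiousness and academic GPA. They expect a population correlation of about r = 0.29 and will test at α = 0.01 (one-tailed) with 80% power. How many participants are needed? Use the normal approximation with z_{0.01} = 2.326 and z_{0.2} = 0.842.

Fisher's z: C = ½·ln((1+r)/(1−r)) = ½·ln(1.8169) = 0.2986.
n = ((z_{α} + z_β)/C)² + 3.
(2.326 + 0.842) / 0.2986 = 3.168 / 0.2986 = 10.610.
n = 10.610² + 3 = 112.56 + 3 = 115.6.
Round up.

n = 116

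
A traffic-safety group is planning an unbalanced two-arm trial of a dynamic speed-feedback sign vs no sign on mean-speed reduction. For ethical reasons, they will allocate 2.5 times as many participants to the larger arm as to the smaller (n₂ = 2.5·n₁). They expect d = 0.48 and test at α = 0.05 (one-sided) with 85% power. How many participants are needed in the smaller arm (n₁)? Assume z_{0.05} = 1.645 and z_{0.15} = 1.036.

n₁ = 44

With allocation ratio k = n₂/n₁ = 2.5, Var(x̄₁−x̄₂) = σ²(1/n₁ + 1/(k·n₁)) = σ²·(k+1)/(k·n₁).
So n₁ = (1 + 1/k)·((z_{α} + z_β)/d)² = 1.400 × (2.681/0.48)².
n₁ = 1.400 × 31.20 = 43.7.
Round up: n₁ = 44, giving n₂ = 2.5 × 44 = 110.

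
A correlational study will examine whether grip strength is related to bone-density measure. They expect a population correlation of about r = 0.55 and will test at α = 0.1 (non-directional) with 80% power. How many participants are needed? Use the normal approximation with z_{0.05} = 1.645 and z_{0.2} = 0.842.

Fisher's z: C = ½·ln((1+r)/(1−r)) = ½·ln(3.4444) = 0.6184.
n = ((z_{α/2} + z_β)/C)² + 3.
(1.645 + 0.842) / 0.6184 = 2.487 / 0.6184 = 4.022.
n = 4.022² + 3 = 16.17 + 3 = 19.2.
Round up.

n = 20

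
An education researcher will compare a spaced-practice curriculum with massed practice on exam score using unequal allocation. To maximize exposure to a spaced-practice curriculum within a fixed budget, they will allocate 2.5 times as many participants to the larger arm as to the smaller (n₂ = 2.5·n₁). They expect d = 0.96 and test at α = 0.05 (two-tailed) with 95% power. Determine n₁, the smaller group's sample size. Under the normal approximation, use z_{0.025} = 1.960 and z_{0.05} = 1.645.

With allocation ratio k = n₂/n₁ = 2.5, Var(x̄₁−x̄₂) = σ²(1/n₁ + 1/(k·n₁)) = σ²·(k+1)/(k·n₁).
So n₁ = (1 + 1/k)·((z_{α/2} + z_β)/d)² = 1.400 × (3.605/0.96)².
n₁ = 1.400 × 14.10 = 19.7.
Round up: n₁ = 20, giving n₂ = 2.5 × 20 = 50.

n₁ = 20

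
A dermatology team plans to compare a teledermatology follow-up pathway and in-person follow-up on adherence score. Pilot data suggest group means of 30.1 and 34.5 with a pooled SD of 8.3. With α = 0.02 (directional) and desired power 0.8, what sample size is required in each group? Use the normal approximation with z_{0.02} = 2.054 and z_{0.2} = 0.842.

Cohen's d = |M₁ − M₂| / SD_pooled = |30.1 − 34.5| / 8.3 = 4.4 / 8.3 = 0.530.
For two independent groups with equal n: n = 2·((z_{α} + z_β) / d)².
z_{α} + z_β = 2.054 + 0.842 = 2.896.
n = 2 × (2.896 / 0.530)² = 2 × 5.464² = 2 × 29.86 = 59.7.
Round up to the next whole participant.

n = 60 per group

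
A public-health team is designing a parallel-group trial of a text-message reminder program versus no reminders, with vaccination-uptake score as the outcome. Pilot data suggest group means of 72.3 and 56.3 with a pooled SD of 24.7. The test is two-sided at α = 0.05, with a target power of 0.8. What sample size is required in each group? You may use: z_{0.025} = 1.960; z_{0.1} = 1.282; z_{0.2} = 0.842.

n = 38 per group

Cohen's d = |M₁ − M₂| / SD_pooled = |72.3 − 56.3| / 24.7 = 16.0 / 24.7 = 0.648.
For two independent groups with equal n: n = 2·((z_{α/2} + z_β) / d)².
z_{α/2} + z_β = 1.960 + 0.842 = 2.802.
n = 2 × (2.802 / 0.648)² = 2 × 4.324² = 2 × 18.70 = 37.4.
Round up to the next whole participant.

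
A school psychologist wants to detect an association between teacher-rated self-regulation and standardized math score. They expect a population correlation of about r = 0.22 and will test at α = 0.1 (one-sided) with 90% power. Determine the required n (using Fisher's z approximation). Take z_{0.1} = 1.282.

Fisher's z: C = ½·ln((1+r)/(1−r)) = ½·ln(1.5641) = 0.2237.
n = ((z_{α} + z_β)/C)² + 3.
(1.282 + 1.282) / 0.2237 = 2.564 / 0.2237 = 11.462.
n = 11.462² + 3 = 131.37 + 3 = 134.4.
Round up.

n = 135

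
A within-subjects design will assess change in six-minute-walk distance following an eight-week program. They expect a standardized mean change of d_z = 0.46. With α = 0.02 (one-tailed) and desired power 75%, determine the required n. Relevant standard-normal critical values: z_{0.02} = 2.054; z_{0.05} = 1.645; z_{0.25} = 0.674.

n = 36 pairs

For a paired (one-sample on differences) test: n = ((z_{α} + z_β) / d)².
z_{α} + z_β = 2.054 + 0.674 = 2.728.
n = (2.728 / 0.46)² = 5.930² = 35.17.
Round up.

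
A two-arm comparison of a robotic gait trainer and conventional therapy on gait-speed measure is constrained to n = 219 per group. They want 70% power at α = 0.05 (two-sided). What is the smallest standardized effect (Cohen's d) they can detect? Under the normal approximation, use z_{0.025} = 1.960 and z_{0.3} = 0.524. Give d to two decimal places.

d_min ≈ 0.24

For two independent groups of n = 219 each: d_min = (z_{α/2} + z_β)·√(2/n).
z-sum = 1.960 + 0.524 = 2.484.
d_min = 2.484 × √(2/219) = 2.484 × 0.0956 = 0.237.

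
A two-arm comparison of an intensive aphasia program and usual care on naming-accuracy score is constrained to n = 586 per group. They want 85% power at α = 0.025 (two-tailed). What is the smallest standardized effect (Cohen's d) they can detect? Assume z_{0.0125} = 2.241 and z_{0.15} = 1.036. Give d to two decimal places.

For two independent groups of n = 586 each: d_min = (z_{α/2} + z_β)·√(2/n).
z-sum = 2.241 + 1.036 = 3.277.
d_min = 3.277 × √(2/586) = 3.277 × 0.0584 = 0.191.

d_min ≈ 0.19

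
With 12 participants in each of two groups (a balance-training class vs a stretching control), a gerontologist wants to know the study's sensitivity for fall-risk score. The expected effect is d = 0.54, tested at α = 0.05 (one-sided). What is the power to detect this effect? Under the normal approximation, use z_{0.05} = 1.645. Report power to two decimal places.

For two equal groups, power = Φ(d·√(n/2) − z_{α}).
d·√(n/2) = 0.54 × √(12/2) = 0.54 × 2.449 = 1.323.
z_β = 1.323 − 1.645 = -0.322.
Power = Φ(-0.322) = 0.374.

power ≈ 0.37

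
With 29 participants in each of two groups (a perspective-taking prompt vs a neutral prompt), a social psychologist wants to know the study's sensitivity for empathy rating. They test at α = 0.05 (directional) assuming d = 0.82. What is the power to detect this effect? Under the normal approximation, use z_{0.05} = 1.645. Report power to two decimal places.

power ≈ 0.93

For two equal groups, power = Φ(d·√(n/2) − z_{α}).
d·√(n/2) = 0.82 × √(29/2) = 0.82 × 3.808 = 3.122.
z_β = 3.122 − 1.645 = 1.477.
Power = Φ(1.477) = 0.930.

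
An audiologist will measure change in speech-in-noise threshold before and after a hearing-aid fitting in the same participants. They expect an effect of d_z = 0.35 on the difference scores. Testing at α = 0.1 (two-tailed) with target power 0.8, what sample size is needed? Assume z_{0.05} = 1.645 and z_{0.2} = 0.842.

n = 51 pairs

For a paired (one-sample on differences) test: n = ((z_{α/2} + z_β) / d)².
z_{α/2} + z_β = 1.645 + 0.842 = 2.487.
n = (2.487 / 0.35)² = 7.106² = 50.49.
Round up.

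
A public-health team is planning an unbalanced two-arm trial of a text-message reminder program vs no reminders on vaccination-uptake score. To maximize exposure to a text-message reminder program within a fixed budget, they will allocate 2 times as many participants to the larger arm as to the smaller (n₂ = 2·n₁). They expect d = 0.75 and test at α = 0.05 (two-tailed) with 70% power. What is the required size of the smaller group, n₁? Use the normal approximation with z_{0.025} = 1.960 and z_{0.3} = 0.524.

n₁ = 17

With allocation ratio k = n₂/n₁ = 2, Var(x̄₁−x̄₂) = σ²(1/n₁ + 1/(k·n₁)) = σ²·(k+1)/(k·n₁).
So n₁ = (1 + 1/k)·((z_{α/2} + z_β)/d)² = 1.500 × (2.484/0.75)².
n₁ = 1.500 × 10.97 = 16.5.
Round up: n₁ = 17, giving n₂ = 2 × 17 = 34.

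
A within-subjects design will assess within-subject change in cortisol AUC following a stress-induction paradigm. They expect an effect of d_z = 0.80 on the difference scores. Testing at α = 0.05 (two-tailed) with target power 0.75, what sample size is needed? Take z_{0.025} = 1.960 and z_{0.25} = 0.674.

n = 11 pairs

For a paired (one-sample on differences) test: n = ((z_{α/2} + z_β) / d)².
z_{α/2} + z_β = 1.960 + 0.674 = 2.634.
n = (2.634 / 0.80)² = 3.292² = 10.84.
Round up.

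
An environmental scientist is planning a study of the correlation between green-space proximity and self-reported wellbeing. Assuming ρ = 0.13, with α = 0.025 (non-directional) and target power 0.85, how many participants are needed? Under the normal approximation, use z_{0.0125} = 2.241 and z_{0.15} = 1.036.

n = 632

Fisher's z: C = ½·ln((1+r)/(1−r)) = ½·ln(1.2989) = 0.1307.
n = ((z_{α/2} + z_β)/C)² + 3.
(2.241 + 1.036) / 0.1307 = 3.277 / 0.1307 = 25.073.
n = 25.073² + 3 = 628.64 + 3 = 631.6.
Round up.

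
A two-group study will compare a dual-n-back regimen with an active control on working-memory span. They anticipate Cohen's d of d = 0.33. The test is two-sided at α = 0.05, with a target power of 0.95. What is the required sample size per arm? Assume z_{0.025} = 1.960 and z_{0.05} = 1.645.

For two independent groups with equal n: n = 2·((z_{α/2} + z_β) / d)².
z_{α/2} + z_β = 1.960 + 1.645 = 3.605.
n = 2 × (3.605 / 0.33)² = 2 × 10.924² = 2 × 119.34 = 238.7.
Round up to the next whole participant.

n = 239 per group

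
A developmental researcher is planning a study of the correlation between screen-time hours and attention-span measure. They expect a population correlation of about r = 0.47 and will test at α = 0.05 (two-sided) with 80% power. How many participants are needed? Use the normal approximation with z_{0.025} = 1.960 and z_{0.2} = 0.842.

n = 34

Fisher's z: C = ½·ln((1+r)/(1−r)) = ½·ln(2.7736) = 0.5101.
n = ((z_{α/2} + z_β)/C)² + 3.
(1.960 + 0.842) / 0.5101 = 2.802 / 0.5101 = 5.493.
n = 5.493² + 3 = 30.17 + 3 = 33.2.
Round up.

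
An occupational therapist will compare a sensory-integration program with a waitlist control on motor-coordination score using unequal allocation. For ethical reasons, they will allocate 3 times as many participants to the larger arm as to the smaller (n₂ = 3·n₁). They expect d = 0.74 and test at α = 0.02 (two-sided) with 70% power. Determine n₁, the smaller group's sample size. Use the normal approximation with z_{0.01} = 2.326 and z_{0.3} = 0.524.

With allocation ratio k = n₂/n₁ = 3, Var(x̄₁−x̄₂) = σ²(1/n₁ + 1/(k·n₁)) = σ²·(k+1)/(k·n₁).
So n₁ = (1 + 1/k)·((z_{α/2} + z_β)/d)² = 1.333 × (2.850/0.74)².
n₁ = 1.333 × 14.83 = 19.8.
Round up: n₁ = 20, giving n₂ = 3 × 20 = 60.

n₁ = 20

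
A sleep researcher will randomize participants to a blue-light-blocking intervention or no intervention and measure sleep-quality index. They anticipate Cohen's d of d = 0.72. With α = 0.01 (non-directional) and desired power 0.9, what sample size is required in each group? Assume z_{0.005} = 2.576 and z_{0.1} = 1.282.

n = 58 per group

For two independent groups with equal n: n = 2·((z_{α/2} + z_β) / d)².
z_{α/2} + z_β = 2.576 + 1.282 = 3.858.
n = 2 × (3.858 / 0.72)² = 2 × 5.358² = 2 × 28.71 = 57.4.
Round up to the next whole participant.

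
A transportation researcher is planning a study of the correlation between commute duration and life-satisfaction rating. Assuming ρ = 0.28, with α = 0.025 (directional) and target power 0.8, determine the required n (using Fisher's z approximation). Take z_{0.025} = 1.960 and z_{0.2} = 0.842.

n = 98

Fisher's z: C = ½·ln((1+r)/(1−r)) = ½·ln(1.7778) = 0.2877.
n = ((z_{α} + z_β)/C)² + 3.
(1.960 + 0.842) / 0.2877 = 2.802 / 0.2877 = 9.739.
n = 9.739² + 3 = 94.85 + 3 = 97.9.
Round up.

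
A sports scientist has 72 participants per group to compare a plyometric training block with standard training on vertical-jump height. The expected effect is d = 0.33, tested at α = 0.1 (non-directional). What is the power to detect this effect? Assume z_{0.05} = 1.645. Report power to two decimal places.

power ≈ 0.63

For two equal groups, power = Φ(d·√(n/2) − z_{α/2}).
d·√(n/2) = 0.33 × √(72/2) = 0.33 × 6.000 = 1.980.
z_β = 1.980 − 1.645 = 0.335.
Power = Φ(0.335) = 0.631.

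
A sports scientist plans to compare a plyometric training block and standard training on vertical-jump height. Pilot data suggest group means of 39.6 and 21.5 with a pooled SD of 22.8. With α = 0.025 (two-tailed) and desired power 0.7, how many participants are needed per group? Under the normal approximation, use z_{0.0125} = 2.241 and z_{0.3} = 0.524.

Cohen's d = |M₁ − M₂| / SD_pooled = |39.6 − 21.5| / 22.8 = 18.1 / 22.8 = 0.794.
For two independent groups with equal n: n = 2·((z_{α/2} + z_β) / d)².
z_{α/2} + z_β = 2.241 + 0.524 = 2.765.
n = 2 × (2.765 / 0.794)² = 2 × 3.482² = 2 × 12.13 = 24.3.
Round up to the next whole participant.

n = 25 per group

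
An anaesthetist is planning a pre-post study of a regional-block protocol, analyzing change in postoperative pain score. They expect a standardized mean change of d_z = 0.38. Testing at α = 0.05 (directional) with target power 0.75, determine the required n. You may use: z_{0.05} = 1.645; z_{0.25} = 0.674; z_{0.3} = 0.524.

For a paired (one-sample on differences) test: n = ((z_{α} + z_β) / d)².
z_{α} + z_β = 1.645 + 0.674 = 2.319.
n = (2.319 / 0.38)² = 6.103² = 37.24.
Round up.

n = 38 pairs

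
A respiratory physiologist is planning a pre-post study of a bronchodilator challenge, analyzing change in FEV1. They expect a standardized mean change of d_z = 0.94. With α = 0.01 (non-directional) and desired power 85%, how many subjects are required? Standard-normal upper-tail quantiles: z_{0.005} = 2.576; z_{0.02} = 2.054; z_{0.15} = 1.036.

For a paired (one-sample on differences) test: n = ((z_{α/2} + z_β) / d)².
z_{α/2} + z_β = 2.576 + 1.036 = 3.612.
n = (3.612 / 0.94)² = 3.843² = 14.77.
Round up.

n = 15 pairs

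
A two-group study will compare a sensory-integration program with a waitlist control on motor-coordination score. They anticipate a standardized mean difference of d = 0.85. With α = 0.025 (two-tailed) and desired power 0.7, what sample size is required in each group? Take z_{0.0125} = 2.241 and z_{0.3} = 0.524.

n = 22 per group

For two independent groups with equal n: n = 2·((z_{α/2} + z_β) / d)².
z_{α/2} + z_β = 2.241 + 0.524 = 2.765.
n = 2 × (2.765 / 0.85)² = 2 × 3.253² = 2 × 10.58 = 21.2.
Round up to the next whole participant.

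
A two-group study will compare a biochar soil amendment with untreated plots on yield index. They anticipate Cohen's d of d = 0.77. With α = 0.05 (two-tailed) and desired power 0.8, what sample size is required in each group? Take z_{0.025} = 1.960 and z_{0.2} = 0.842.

n = 27 per group

For two independent groups with equal n: n = 2·((z_{α/2} + z_β) / d)².
z_{α/2} + z_β = 1.960 + 0.842 = 2.802.
n = 2 × (2.802 / 0.77)² = 2 × 3.639² = 2 × 13.24 = 26.5.
Round up to the next whole participant.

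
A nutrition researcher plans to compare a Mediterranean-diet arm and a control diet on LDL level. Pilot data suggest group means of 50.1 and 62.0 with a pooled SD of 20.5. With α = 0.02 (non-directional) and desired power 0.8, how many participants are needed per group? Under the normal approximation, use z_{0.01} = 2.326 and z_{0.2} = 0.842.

Cohen's d = |M₁ − M₂| / SD_pooled = |50.1 − 62.0| / 20.5 = 11.9 / 20.5 = 0.580.
For two independent groups with equal n: n = 2·((z_{α/2} + z_β) / d)².
z_{α/2} + z_β = 2.326 + 0.842 = 3.168.
n = 2 × (3.168 / 0.580)² = 2 × 5.462² = 2 × 29.83 = 59.7.
Round up to the next whole participant.

n = 60 per group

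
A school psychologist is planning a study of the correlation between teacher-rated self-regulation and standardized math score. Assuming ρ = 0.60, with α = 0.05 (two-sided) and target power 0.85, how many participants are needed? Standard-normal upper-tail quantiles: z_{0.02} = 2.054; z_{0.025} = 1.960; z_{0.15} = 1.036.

n = 22

Fisher's z: C = ½·ln((1+r)/(1−r)) = ½·ln(4.0000) = 0.6931.
n = ((z_{α/2} + z_β)/C)² + 3.
(1.960 + 1.036) / 0.6931 = 2.996 / 0.6931 = 4.323.
n = 4.323² + 3 = 18.68 + 3 = 21.7.
Round up.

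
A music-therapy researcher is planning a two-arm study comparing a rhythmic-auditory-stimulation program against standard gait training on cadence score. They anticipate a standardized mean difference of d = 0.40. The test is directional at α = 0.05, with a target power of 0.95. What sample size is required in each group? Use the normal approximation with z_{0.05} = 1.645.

n = 136 per group

For two independent groups with equal n: n = 2·((z_{α} + z_β) / d)².
z_{α} + z_β = 1.645 + 1.645 = 3.290.
n = 2 × (3.290 / 0.40)² = 2 × 8.225² = 2 × 67.65 = 135.3.
Round up to the next whole participant.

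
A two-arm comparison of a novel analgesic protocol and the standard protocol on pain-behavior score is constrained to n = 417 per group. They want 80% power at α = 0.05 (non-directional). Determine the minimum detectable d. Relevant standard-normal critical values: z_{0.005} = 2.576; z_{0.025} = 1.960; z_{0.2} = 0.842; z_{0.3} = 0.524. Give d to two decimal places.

For two independent groups of n = 417 each: d_min = (z_{α/2} + z_β)·√(2/n).
z-sum = 1.960 + 0.842 = 2.802.
d_min = 2.802 × √(2/417) = 2.802 × 0.0693 = 0.194.

d_min ≈ 0.19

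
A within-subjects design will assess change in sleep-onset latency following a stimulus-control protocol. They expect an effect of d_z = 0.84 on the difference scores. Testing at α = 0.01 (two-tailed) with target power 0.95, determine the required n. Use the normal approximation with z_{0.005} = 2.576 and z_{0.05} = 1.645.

n = 26 pairs

For a paired (one-sample on differences) test: n = ((z_{α/2} + z_β) / d)².
z_{α/2} + z_β = 2.576 + 1.645 = 4.221.
n = (4.221 / 0.84)² = 5.025² = 25.25.
Round up.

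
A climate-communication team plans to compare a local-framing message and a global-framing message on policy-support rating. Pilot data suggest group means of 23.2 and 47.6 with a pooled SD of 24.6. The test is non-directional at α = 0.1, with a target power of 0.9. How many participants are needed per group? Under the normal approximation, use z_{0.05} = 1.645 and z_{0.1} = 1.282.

Cohen's d = |M₁ − M₂| / SD_pooled = |23.2 − 47.6| / 24.6 = 24.4 / 24.6 = 0.992.
For two independent groups with equal n: n = 2·((z_{α/2} + z_β) / d)².
z_{α/2} + z_β = 1.645 + 1.282 = 2.927.
n = 2 × (2.927 / 0.992)² = 2 × 2.951² = 2 × 8.71 = 17.4.
Round up to the next whole participant.

n = 18 per group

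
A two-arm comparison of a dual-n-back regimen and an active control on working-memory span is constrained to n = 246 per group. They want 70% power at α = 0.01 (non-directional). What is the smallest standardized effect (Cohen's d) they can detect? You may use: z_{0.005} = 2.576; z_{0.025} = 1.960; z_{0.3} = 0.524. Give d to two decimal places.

For two independent groups of n = 246 each: d_min = (z_{α/2} + z_β)·√(2/n).
z-sum = 2.576 + 0.524 = 3.100.
d_min = 3.100 × √(2/246) = 3.100 × 0.0902 = 0.280.

d_min ≈ 0.28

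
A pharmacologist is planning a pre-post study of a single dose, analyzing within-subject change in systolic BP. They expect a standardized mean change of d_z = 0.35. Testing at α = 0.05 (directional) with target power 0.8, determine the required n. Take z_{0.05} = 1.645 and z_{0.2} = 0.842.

n = 51 pairs

For a paired (one-sample on differences) test: n = ((z_{α} + z_β) / d)².
z_{α} + z_β = 1.645 + 0.842 = 2.487.
n = (2.487 / 0.35)² = 7.106² = 50.49.
Round up.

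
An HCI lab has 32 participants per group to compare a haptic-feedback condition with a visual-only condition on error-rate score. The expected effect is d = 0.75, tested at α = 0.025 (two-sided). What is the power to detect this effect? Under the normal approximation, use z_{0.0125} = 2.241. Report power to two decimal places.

power ≈ 0.78

For two equal groups, power = Φ(d·√(n/2) − z_{α/2}).
d·√(n/2) = 0.75 × √(32/2) = 0.75 × 4.000 = 3.000.
z_β = 3.000 − 2.241 = 0.759.
Power = Φ(0.759) = 0.776.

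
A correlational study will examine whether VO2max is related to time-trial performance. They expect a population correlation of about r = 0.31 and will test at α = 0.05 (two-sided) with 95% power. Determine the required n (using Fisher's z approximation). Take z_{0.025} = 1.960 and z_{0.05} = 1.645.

Fisher's z: C = ½·ln((1+r)/(1−r)) = ½·ln(1.8986) = 0.3205.
n = ((z_{α/2} + z_β)/C)² + 3.
(1.960 + 1.645) / 0.3205 = 3.605 / 0.3205 = 11.248.
n = 11.248² + 3 = 126.52 + 3 = 129.5.
Round up.

n = 130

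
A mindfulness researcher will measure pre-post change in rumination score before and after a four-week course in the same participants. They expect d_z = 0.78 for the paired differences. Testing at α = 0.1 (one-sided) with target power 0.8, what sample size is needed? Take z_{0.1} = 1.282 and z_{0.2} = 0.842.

For a paired (one-sample on differences) test: n = ((z_{α} + z_β) / d)².
z_{α} + z_β = 1.282 + 0.842 = 2.124.
n = (2.124 / 0.78)² = 2.723² = 7.42.
Round up.

n = 8 pairs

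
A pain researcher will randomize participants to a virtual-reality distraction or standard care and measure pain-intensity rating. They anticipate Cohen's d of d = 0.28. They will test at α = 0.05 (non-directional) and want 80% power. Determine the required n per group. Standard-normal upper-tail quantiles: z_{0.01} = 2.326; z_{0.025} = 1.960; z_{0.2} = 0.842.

For two independent groups with equal n: n = 2·((z_{α/2} + z_β) / d)².
z_{α/2} + z_β = 1.960 + 0.842 = 2.802.
n = 2 × (2.802 / 0.28)² = 2 × 10.007² = 2 × 100.14 = 200.3.
Round up to the next whole participant.

n = 201 per group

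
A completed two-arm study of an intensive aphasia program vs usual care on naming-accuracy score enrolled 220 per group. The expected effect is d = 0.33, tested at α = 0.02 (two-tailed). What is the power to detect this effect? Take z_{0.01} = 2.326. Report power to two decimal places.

For two equal groups, power = Φ(d·√(n/2) − z_{α/2}).
d·√(n/2) = 0.33 × √(220/2) = 0.33 × 10.488 = 3.461.
z_β = 3.461 − 2.326 = 1.135.
Power = Φ(1.135) = 0.872.

power ≈ 0.87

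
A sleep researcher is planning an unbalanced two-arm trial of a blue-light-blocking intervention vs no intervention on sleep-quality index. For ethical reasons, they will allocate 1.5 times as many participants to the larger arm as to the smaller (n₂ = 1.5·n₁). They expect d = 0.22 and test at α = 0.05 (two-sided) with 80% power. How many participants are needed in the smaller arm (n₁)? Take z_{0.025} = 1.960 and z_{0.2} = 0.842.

n₁ = 271

With allocation ratio k = n₂/n₁ = 1.5, Var(x̄₁−x̄₂) = σ²(1/n₁ + 1/(k·n₁)) = σ²·(k+1)/(k·n₁).
So n₁ = (1 + 1/k)·((z_{α/2} + z_β)/d)² = 1.667 × (2.802/0.22)².
n₁ = 1.667 × 162.21 = 270.4.
Round up: n₁ = 271, giving n₂ = ⌈1.5 × 271⌉ = ⌈406.5⌉ = 407.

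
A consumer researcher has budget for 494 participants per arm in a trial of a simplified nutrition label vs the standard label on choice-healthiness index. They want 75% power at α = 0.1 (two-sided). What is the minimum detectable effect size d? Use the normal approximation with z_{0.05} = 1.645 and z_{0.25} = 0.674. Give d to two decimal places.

For two independent groups of n = 494 each: d_min = (z_{α/2} + z_β)·√(2/n).
z-sum = 1.645 + 0.674 = 2.319.
d_min = 2.319 × √(2/494) = 2.319 × 0.0636 = 0.148.

d_min ≈ 0.15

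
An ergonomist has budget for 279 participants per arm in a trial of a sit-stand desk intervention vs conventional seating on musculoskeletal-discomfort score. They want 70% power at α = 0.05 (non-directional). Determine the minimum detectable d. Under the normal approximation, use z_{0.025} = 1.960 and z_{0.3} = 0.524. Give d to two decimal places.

d_min ≈ 0.21

For two independent groups of n = 279 each: d_min = (z_{α/2} + z_β)·√(2/n).
z-sum = 1.960 + 0.524 = 2.484.
d_min = 2.484 × √(2/279) = 2.484 × 0.0847 = 0.210.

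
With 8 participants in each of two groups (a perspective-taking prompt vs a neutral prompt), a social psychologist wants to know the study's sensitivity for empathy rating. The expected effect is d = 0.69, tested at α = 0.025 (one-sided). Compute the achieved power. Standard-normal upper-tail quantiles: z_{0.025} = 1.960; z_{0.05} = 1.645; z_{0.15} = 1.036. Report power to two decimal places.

power ≈ 0.28

For two equal groups, power = Φ(d·√(n/2) − z_{α}).
d·√(n/2) = 0.69 × √(8/2) = 0.69 × 2.000 = 1.380.
z_β = 1.380 − 1.960 = -0.580.
Power = Φ(-0.580) = 0.281.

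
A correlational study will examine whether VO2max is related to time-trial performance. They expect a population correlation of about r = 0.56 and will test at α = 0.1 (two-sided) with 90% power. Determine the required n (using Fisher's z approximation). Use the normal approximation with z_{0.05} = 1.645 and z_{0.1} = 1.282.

n = 25

Fisher's z: C = ½·ln((1+r)/(1−r)) = ½·ln(3.5455) = 0.6328.
n = ((z_{α/2} + z_β)/C)² + 3.
(1.645 + 1.282) / 0.6328 = 2.927 / 0.6328 = 4.625.
n = 4.625² + 3 = 21.40 + 3 = 24.4.
Round up.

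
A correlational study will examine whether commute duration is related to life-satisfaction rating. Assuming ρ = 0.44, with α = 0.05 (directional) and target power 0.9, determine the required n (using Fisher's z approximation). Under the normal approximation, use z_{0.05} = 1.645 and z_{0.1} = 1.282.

Fisher's z: C = ½·ln((1+r)/(1−r)) = ½·ln(2.5714) = 0.4722.
n = ((z_{α} + z_β)/C)² + 3.
(1.645 + 1.282) / 0.4722 = 2.927 / 0.4722 = 6.199.
n = 6.199² + 3 = 38.42 + 3 = 41.4.
Round up.

n = 42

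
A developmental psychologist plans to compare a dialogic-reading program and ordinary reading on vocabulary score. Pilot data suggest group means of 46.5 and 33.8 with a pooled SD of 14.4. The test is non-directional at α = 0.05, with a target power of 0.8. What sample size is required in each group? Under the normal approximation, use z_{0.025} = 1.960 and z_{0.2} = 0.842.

Cohen's d = |M₁ − M₂| / SD_pooled = |46.5 − 33.8| / 14.4 = 12.7 / 14.4 = 0.882.
For two independent groups with equal n: n = 2·((z_{α/2} + z_β) / d)².
z_{α/2} + z_β = 1.960 + 0.842 = 2.802.
n = 2 × (2.802 / 0.882)² = 2 × 3.177² = 2 × 10.09 = 20.2.
Round up to the next whole participant.

n = 21 per group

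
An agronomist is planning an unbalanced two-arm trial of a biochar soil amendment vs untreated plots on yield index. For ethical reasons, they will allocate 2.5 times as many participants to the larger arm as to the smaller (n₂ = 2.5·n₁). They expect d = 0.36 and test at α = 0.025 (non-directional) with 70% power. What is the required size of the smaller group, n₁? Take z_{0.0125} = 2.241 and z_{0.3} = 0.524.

n₁ = 83

With allocation ratio k = n₂/n₁ = 2.5, Var(x̄₁−x̄₂) = σ²(1/n₁ + 1/(k·n₁)) = σ²·(k+1)/(k·n₁).
So n₁ = (1 + 1/k)·((z_{α/2} + z_β)/d)² = 1.400 × (2.765/0.36)².
n₁ = 1.400 × 58.99 = 82.6.
Round up: n₁ = 83, giving n₂ = ⌈2.5 × 83⌉ = ⌈207.5⌉ = 208.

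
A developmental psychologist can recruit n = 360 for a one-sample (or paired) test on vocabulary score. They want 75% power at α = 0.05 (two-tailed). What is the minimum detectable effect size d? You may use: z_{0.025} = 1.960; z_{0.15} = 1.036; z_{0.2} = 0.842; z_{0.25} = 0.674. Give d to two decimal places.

For a single sample (or paired design) of n = 360: d_min = (z_{α/2} + z_β)/√n.
z-sum = 1.960 + 0.674 = 2.634.
d_min = 2.634 / √360 = 2.634 / 18.974 = 0.139.

d_min ≈ 0.14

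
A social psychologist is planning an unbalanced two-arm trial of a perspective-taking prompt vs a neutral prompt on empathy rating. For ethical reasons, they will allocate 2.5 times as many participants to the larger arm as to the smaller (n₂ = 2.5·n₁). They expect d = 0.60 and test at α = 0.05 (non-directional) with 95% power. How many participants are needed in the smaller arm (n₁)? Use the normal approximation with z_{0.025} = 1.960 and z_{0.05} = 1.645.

n₁ = 51

With allocation ratio k = n₂/n₁ = 2.5, Var(x̄₁−x̄₂) = σ²(1/n₁ + 1/(k·n₁)) = σ²·(k+1)/(k·n₁).
So n₁ = (1 + 1/k)·((z_{α/2} + z_β)/d)² = 1.400 × (3.605/0.60)².
n₁ = 1.400 × 36.10 = 50.5.
Round up: n₁ = 51, giving n₂ = ⌈2.5 × 51⌉ = ⌈127.5⌉ = 128.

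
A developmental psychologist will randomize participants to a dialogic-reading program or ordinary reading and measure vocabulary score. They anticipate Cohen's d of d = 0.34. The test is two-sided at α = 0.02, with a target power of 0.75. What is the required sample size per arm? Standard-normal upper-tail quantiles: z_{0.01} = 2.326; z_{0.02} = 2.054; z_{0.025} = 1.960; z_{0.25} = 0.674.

n = 156 per group

For two independent groups with equal n: n = 2·((z_{α/2} + z_β) / d)².
z_{α/2} + z_β = 2.326 + 0.674 = 3.000.
n = 2 × (3.000 / 0.34)² = 2 × 8.824² = 2 × 77.85 = 155.7.
Round up to the next whole participant.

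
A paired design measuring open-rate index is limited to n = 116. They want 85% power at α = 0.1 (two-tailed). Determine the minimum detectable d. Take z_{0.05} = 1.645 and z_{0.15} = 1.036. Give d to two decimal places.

d_min ≈ 0.25

For a single sample (or paired design) of n = 116: d_min = (z_{α/2} + z_β)/√n.
z-sum = 1.645 + 1.036 = 2.681.
d_min = 2.681 / √116 = 2.681 / 10.770 = 0.249.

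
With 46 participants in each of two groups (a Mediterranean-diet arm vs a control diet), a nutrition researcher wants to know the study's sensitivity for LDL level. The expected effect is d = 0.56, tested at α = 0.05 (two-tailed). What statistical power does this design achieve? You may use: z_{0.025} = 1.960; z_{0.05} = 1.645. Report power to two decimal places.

power ≈ 0.77

For two equal groups, power = Φ(d·√(n/2) − z_{α/2}).
d·√(n/2) = 0.56 × √(46/2) = 0.56 × 4.796 = 2.686.
z_β = 2.686 − 1.960 = 0.726.
Power = Φ(0.726) = 0.766.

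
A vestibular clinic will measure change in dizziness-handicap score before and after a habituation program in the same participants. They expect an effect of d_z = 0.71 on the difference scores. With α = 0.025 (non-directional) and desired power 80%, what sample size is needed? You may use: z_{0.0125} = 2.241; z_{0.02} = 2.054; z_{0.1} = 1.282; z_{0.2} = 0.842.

For a paired (one-sample on differences) test: n = ((z_{α/2} + z_β) / d)².
z_{α/2} + z_β = 2.241 + 0.842 = 3.083.
n = (3.083 / 0.71)² = 4.342² = 18.86.
Round up.

n = 19 pairs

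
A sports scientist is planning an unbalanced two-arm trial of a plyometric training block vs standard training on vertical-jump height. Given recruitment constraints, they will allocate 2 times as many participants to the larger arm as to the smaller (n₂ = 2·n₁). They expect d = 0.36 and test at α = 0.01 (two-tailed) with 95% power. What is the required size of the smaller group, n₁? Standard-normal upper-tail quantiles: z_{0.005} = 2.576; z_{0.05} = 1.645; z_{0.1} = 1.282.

n₁ = 207

With allocation ratio k = n₂/n₁ = 2, Var(x̄₁−x̄₂) = σ²(1/n₁ + 1/(k·n₁)) = σ²·(k+1)/(k·n₁).
So n₁ = (1 + 1/k)·((z_{α/2} + z_β)/d)² = 1.500 × (4.221/0.36)².
n₁ = 1.500 × 137.48 = 206.2.
Round up: n₁ = 207, giving n₂ = 2 × 207 = 414.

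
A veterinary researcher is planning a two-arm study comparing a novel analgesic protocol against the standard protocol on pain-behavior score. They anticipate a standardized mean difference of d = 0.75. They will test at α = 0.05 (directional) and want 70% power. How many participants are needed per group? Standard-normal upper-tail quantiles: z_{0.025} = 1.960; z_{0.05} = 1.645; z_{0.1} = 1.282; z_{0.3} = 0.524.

For two independent groups with equal n: n = 2·((z_{α} + z_β) / d)².
z_{α} + z_β = 1.645 + 0.524 = 2.169.
n = 2 × (2.169 / 0.75)² = 2 × 2.892² = 2 × 8.36 = 16.7.
Round up to the next whole participant.

n = 17 per group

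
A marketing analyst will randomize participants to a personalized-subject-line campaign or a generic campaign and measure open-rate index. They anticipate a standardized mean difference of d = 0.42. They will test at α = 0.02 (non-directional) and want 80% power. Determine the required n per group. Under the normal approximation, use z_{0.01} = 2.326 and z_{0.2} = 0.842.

n = 114 per group

For two independent groups with equal n: n = 2·((z_{α/2} + z_β) / d)².
z_{α/2} + z_β = 2.326 + 0.842 = 3.168.
n = 2 × (3.168 / 0.42)² = 2 × 7.543² = 2 × 56.89 = 113.8.
Round up to the next whole participant.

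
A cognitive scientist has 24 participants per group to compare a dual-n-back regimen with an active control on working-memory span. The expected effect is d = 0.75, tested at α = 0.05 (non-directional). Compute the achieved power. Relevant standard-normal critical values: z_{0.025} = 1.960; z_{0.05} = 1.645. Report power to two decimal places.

power ≈ 0.74

For two equal groups, power = Φ(d·√(n/2) − z_{α/2}).
d·√(n/2) = 0.75 × √(24/2) = 0.75 × 3.464 = 2.598.
z_β = 2.598 − 1.960 = 0.638.
Power = Φ(0.638) = 0.738.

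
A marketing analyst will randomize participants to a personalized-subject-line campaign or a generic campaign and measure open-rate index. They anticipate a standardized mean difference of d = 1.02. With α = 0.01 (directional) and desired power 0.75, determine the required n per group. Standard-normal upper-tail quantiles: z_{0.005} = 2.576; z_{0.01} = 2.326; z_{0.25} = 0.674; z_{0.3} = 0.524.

n = 18 per group

For two independent groups with equal n: n = 2·((z_{α} + z_β) / d)².
z_{α} + z_β = 2.326 + 0.674 = 3.000.
n = 2 × (3.000 / 1.02)² = 2 × 2.941² = 2 × 8.65 = 17.3.
Round up to the next whole participant.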